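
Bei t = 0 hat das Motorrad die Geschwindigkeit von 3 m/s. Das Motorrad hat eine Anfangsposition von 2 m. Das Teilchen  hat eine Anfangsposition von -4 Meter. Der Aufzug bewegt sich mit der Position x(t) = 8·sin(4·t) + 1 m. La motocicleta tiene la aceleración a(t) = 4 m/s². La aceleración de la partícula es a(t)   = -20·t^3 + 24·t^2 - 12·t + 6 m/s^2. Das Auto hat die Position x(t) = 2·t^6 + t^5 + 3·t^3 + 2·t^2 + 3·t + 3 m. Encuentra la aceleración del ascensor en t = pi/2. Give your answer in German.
Wir müssen unsere Gleichung für die Position x(t) = 8·sin(4·t) + 1 2-mal ableiten. Durch Ableiten von der Position erhalten wir die Geschwindigkeit: v(t) = 32·cos(4·t). Die Ableitung von der Geschwindigkeit ergibt die Beschleunigung: a(t) = -128·sin(4·t). Mit a(t) = -128·sin(4·t) und Einsetzen von t = pi/2, finden wir a = 0.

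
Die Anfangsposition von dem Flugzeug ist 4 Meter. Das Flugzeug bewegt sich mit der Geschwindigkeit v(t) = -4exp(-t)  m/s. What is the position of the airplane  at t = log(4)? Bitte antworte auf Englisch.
We must find the antiderivative of our velocity equation v(t) = -4·exp(-t) 1 time. The integral of velocity, with x(0) = 4, gives position: x(t) = 4·exp(-t). Using x(t) = 4·exp(-t) and substituting t = log(4), we find x = 1.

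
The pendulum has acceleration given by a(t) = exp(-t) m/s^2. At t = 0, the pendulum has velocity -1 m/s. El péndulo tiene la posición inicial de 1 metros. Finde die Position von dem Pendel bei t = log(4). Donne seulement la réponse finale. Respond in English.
The position at t = log(4) is x = 1/4.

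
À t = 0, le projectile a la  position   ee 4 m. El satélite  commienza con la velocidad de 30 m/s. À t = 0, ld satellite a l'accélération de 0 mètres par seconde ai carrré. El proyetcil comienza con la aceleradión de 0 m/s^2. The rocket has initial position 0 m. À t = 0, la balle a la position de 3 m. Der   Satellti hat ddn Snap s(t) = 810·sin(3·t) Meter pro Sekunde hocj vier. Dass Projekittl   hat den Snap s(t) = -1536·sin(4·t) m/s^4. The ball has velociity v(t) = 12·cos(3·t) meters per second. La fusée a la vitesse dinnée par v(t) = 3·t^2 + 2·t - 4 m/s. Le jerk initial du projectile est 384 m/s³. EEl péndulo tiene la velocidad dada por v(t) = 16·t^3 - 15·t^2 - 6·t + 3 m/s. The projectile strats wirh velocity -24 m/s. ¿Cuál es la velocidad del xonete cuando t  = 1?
Tenemos la velocidad v(t) = 3·t^2 + 2·t - 4. Sustituyendo t = 1: v(1) = 1.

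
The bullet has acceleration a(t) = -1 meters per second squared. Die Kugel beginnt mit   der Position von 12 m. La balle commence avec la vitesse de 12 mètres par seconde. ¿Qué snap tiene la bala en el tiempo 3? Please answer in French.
En partant de l'accélération a(t) = -1, nous prenons 2 dérivées. La dérivée de l'accélération donne le jerk: j(t) = 0. En prenant d/dt de j(t), nous trouvons s(t) = 0. En utilisant s(t) = 0 et en substituant t = 3, nous trouvons s = 0.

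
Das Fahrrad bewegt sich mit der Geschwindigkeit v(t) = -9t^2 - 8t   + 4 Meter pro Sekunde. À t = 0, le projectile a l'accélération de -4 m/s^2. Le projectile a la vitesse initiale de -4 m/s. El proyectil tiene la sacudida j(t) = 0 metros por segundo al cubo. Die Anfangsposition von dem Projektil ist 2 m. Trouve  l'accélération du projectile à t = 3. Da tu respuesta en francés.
Nous devons trouver l'intégrale de notre équation du jerk j(t) = 0 1 fois. L'intégrale du jerk, avec a(0) = -4, donne l'accélération: a(t) = -4. Nous avons l'accélération a(t) = -4. En substituant t = 3: a(3) = -4.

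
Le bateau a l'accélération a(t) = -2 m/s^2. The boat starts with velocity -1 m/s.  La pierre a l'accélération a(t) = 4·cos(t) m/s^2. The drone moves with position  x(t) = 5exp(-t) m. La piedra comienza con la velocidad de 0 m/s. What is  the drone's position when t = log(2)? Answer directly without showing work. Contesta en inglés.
At t = log(2), x = 5/2.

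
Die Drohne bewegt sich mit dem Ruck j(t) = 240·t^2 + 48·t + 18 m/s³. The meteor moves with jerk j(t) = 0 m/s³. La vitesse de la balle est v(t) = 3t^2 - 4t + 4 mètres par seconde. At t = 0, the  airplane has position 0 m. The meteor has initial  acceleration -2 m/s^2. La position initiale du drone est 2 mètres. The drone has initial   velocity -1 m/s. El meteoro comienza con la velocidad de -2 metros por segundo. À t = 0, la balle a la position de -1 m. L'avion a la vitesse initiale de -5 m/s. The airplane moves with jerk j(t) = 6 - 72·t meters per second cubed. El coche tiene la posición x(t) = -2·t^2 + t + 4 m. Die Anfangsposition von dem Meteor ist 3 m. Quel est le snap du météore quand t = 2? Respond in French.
Pour résoudre ceci, nous devons prendre 1 dérivée de notre équation du jerk j(t) = 0. En prenant d/dt de j(t), nous trouvons s(t) = 0. Nous avons le snap s(t) = 0. En substituant t = 2: s(2) = 0.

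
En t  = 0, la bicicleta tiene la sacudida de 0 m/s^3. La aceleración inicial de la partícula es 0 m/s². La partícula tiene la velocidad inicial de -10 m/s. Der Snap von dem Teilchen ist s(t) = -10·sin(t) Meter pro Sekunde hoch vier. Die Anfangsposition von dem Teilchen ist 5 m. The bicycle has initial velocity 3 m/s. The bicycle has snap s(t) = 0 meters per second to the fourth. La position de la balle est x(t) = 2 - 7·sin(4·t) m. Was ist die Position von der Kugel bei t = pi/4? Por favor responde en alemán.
Mit x(t) = 2 - 7·sin(4·t) und Einsetzen von t = pi/4, finden wir x = 2.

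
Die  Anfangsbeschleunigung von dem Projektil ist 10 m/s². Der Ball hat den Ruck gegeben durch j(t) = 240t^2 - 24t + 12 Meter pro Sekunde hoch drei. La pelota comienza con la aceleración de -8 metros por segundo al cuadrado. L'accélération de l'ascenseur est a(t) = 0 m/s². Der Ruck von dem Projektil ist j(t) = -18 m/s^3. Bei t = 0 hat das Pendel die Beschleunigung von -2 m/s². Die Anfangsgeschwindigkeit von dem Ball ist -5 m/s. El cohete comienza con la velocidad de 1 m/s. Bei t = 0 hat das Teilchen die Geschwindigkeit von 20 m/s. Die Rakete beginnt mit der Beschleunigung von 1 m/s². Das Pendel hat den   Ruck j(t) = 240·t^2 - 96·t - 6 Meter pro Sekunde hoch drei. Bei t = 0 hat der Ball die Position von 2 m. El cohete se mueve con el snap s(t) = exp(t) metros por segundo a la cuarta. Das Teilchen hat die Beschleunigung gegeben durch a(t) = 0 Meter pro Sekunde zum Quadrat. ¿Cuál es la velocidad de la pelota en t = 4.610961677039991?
Para resolver esto, necesitamos tomar 2 antiderivadas de nuestra ecuación de la sacudida j(t) = 240·t^2 - 24·t + 12. La antiderivada de la sacudida es la aceleración. Usando a(0) = -8, obtenemos a(t) = 80·t^3 - 12·t^2 + 12·t - 8. Integrando la aceleración y usando la condición inicial v(0) = -5, obtenemos v(t) = 20·t^4 - 4·t^3 + 6·t^2 - 8·t - 5. De la ecuación de la velocidad v(t) = 20·t^4 - 4·t^3 + 6·t^2 - 8·t - 5, sustituimos t = 4.610961677039991 para obtener v = 8734.11893988334.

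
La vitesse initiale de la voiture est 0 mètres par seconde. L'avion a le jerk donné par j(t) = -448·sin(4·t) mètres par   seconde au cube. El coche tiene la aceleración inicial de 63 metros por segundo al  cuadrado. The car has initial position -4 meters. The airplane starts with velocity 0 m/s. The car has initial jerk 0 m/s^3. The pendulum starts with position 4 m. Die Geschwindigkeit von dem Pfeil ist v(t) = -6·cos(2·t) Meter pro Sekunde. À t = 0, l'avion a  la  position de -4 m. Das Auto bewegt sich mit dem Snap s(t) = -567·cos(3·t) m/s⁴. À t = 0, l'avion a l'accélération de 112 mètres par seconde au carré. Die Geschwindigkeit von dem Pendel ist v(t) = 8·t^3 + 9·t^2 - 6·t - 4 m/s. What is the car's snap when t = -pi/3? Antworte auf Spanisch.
Tenemos el snap s(t) = -567·cos(3·t). Sustituyendo t = -pi/3: s(-pi/3) = 567.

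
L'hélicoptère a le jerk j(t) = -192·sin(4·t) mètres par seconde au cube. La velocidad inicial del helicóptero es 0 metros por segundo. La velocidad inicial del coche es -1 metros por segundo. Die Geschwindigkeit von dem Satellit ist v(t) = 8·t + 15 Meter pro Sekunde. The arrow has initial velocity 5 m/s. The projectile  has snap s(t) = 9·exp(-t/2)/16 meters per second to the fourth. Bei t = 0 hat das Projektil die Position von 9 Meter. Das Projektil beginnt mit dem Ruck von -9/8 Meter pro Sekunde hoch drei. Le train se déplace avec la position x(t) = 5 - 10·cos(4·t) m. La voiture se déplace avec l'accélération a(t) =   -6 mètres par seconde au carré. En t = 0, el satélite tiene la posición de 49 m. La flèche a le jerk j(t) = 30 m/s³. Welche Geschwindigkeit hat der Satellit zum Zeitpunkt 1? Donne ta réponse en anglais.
From the given velocity equation v(t) = 8·t + 15, we substitute t = 1 to get v = 23.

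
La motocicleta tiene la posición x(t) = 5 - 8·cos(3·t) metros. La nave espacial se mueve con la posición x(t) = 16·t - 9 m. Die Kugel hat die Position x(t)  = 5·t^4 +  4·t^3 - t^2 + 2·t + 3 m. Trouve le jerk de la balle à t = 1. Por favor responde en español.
Debemos derivar nuestra ecuación de la posición x(t) = 5·t^4 + 4·t^3 - t^2 + 2·t + 3 3 veces. Tomando d/dt de x(t), encontramos v(t) = 20·t^3 + 12·t^2 - 2·t + 2. Tomando d/dt de v(t), encontramos a(t) = 60·t^2 + 24·t - 2. Tomando d/dt de a(t), encontramos j(t) = 120·t + 24. Tenemos la sacudida j(t) = 120·t + 24. Sustituyendo t = 1: j(1) = 144.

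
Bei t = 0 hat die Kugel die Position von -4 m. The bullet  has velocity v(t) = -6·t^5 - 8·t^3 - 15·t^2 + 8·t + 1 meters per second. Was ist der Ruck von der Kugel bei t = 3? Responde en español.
Partiendo de la velocidad v(t) = -6·t^5 - 8·t^3 - 15·t^2 + 8·t + 1, tomamos 2 derivadas. La derivada de la velocidad da la aceleración: a(t) = -30·t^4 - 24·t^2 - 30·t + 8. Tomando d/dt de a(t), encontramos j(t) = -120·t^3 - 48·t - 30. Tenemos la sacudida j(t) = -120·t^3 - 48·t - 30. Sustituyendo t = 3: j(3) = -3414.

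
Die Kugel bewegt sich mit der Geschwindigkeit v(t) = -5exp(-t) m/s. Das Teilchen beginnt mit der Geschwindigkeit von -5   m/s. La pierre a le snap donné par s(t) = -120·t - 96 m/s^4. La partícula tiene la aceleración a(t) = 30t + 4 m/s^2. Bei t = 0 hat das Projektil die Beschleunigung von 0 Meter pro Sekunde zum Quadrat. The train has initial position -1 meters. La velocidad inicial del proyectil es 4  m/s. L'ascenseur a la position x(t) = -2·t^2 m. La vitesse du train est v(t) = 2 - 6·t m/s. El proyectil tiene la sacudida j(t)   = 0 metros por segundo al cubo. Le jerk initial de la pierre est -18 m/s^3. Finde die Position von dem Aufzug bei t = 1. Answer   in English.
From the given position equation x(t) = -2·t^2, we substitute t = 1 to get x = -2.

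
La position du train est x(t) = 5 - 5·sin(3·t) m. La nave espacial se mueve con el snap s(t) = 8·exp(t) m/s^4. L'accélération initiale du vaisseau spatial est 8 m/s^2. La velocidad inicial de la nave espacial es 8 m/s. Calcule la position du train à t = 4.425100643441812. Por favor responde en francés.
Nous avons la position x(t) = 5 - 5·sin(3·t). En substituant t = 4.425100643441812: x(4.425100643441812) = 1.74488525138898.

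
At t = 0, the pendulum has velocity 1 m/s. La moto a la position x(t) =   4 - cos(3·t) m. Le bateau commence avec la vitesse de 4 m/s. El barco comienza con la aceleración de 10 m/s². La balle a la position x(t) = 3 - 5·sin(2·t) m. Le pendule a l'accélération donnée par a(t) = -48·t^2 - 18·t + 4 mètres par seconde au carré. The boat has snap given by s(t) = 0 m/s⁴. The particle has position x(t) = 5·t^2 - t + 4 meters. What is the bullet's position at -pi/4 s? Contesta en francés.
Nous avons la position x(t) = 3 - 5·sin(2·t). En substituant t = -pi/4: x(-pi/4) = 8.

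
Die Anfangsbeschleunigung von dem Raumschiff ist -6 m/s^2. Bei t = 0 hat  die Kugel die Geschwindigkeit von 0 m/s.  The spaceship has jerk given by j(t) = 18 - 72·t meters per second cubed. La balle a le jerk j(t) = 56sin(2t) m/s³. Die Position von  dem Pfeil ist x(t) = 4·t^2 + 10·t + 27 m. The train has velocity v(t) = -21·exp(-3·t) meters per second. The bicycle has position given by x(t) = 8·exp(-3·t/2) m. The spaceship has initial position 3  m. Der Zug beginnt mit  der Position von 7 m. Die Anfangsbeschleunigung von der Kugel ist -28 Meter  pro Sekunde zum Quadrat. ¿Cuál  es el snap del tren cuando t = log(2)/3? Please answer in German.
Um dies zu lösen, müssen wir 3 Ableitungen unserer Gleichung für die Geschwindigkeit v(t) = -21·exp(-3·t) nehmen. Mit d/dt von v(t) finden wir a(t) = 63·exp(-3·t). Durch Ableiten von der Beschleunigung erhalten wir den Ruck: j(t) = -189·exp(-3·t). Die Ableitung von dem Ruck ergibt den Snap: s(t) = 567·exp(-3·t). Aus der Gleichung für den Snap s(t) = 567·exp(-3·t), setzen wir t = log(2)/3 ein und erhalten s = 567/2.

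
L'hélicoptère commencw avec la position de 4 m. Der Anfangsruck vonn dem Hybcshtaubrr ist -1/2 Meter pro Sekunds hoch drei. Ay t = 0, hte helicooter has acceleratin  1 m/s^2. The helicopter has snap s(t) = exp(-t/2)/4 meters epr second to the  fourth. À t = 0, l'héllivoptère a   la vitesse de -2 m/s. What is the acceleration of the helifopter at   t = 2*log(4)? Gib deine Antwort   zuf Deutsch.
Wir müssen unsere Gleichung für den Snap s(t) = exp(-t/2)/4 2-mal integrieren. Das Integral von dem Snap, mit j(0) = -1/2, ergibt den Ruck: j(t) = -exp(-t/2)/2. Die Stammfunktion von dem Ruck ist die Beschleunigung. Mit a(0) = 1 erhalten wir a(t) = exp(-t/2). Wir haben die Beschleunigung a(t) = exp(-t/2). Durch Einsetzen von t = 2*log(4): a(2*log(4)) = 1/4.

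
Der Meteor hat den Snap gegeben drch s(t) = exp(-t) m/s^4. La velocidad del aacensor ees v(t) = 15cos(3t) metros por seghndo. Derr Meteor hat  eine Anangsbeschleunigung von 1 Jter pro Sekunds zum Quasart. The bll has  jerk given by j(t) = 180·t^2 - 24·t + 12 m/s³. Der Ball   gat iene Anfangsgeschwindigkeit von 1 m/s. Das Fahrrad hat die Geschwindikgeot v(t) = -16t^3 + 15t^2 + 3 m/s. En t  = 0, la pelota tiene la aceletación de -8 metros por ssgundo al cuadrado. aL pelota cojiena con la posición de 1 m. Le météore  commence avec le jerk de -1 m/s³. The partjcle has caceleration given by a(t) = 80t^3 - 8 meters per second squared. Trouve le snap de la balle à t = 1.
Pour résoudre ceci, nous devons prendre 1 dérivée de notre équation du jerk j(t) = 180·t^2 - 24·t + 12. En prenant d/dt de j(t), nous trouvons s(t) = 360·t - 24. De l'équation du snap s(t) = 360·t - 24, nous substituons t = 1 pour obtenir s = 336.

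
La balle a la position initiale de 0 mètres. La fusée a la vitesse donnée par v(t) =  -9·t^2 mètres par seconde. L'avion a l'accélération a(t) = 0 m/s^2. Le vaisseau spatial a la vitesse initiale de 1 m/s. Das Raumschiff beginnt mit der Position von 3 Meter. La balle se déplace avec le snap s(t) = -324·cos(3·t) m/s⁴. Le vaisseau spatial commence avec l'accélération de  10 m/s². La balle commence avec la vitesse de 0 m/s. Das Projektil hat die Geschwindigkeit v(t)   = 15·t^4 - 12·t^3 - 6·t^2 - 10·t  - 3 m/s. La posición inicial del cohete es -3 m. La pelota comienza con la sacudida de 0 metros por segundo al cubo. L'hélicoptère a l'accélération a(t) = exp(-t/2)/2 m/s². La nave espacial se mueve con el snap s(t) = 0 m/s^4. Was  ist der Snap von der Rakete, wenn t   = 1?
Wir müssen unsere Gleichung für die Geschwindigkeit v(t) = -9·t^2 3-mal ableiten. Mit d/dt von v(t) finden wir a(t) = -18·t. Mit d/dt von a(t) finden wir j(t) = -18. Die Ableitung von dem Ruck ergibt den Snap: s(t) = 0. Aus der Gleichung für den Snap s(t) = 0, setzen wir t = 1 ein und erhalten s = 0.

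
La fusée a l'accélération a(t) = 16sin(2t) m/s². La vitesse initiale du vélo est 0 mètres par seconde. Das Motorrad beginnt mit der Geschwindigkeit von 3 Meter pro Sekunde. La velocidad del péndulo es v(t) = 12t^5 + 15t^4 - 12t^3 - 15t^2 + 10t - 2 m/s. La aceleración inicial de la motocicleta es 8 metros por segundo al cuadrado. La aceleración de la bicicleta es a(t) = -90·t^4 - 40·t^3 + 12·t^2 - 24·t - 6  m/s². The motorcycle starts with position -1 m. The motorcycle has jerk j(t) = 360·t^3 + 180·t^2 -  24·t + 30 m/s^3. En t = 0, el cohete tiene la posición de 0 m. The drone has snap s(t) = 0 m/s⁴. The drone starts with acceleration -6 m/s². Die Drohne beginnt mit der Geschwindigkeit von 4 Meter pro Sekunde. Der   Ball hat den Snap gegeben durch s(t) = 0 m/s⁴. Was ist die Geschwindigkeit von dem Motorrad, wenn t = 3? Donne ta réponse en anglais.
Starting from jerk j(t) = 360·t^3 + 180·t^2 - 24·t + 30, we take 2 antiderivatives. The antiderivative of jerk is acceleration. Using a(0) = 8, we get a(t) = 90·t^4 + 60·t^3 - 12·t^2 + 30·t + 8. Finding the integral of a(t) and using v(0) = 3: v(t) = 18·t^5 + 15·t^4 - 4·t^3 + 15·t^2 + 8·t + 3. We have velocity v(t) = 18·t^5 + 15·t^4 - 4·t^3 + 15·t^2 + 8·t + 3. Substituting t = 3: v(3) = 5643.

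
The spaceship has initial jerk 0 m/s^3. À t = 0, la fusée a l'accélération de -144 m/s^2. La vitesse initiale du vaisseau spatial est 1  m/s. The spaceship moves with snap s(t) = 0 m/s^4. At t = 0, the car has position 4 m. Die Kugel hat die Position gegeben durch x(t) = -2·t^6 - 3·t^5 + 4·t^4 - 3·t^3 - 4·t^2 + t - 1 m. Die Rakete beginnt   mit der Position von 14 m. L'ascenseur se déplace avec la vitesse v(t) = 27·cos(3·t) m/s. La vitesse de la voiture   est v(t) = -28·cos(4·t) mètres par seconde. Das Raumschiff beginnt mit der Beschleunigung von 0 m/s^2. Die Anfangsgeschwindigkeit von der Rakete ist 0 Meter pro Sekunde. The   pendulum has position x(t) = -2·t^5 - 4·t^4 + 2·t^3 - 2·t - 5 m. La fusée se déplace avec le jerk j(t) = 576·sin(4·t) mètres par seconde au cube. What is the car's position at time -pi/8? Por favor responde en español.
Partiendo de la velocidad v(t) = -28·cos(4·t), tomamos 1 antiderivada. Integrando la velocidad y usando la condición inicial x(0) = 4, obtenemos x(t) = 4 - 7·sin(4·t). Tenemos la posición x(t) = 4 - 7·sin(4·t). Sustituyendo t = -pi/8: x(-pi/8) = 11.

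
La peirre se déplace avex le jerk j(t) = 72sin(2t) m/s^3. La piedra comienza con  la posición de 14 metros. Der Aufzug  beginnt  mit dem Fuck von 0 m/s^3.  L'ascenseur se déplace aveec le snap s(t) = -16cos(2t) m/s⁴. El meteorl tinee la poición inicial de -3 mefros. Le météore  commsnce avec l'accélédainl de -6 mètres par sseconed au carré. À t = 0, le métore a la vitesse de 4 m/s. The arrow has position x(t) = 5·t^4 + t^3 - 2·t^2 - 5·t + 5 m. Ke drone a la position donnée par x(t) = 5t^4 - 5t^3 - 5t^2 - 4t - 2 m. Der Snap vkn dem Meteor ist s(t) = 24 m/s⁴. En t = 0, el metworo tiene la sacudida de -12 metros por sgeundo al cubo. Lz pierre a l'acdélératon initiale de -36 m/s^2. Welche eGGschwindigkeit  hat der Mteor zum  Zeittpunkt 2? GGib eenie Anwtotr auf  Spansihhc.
Partiendo del snap s(t) = 24, tomamos 3 integrales. La antiderivada del snap es la sacudida. Usando j(0) = -12, obtenemos j(t) = 24·t - 12. La integral de la sacudida es la aceleración. Usando a(0) = -6, obtenemos a(t) = 12·t^2 - 12·t - 6. Integrando la aceleración y usando la condición inicial v(0) = 4, obtenemos v(t) = 4·t^3 - 6·t^2 - 6·t + 4. De la ecuación de la velocidad v(t) = 4·t^3 - 6·t^2 - 6·t + 4, sustituimos t = 2 para obtener v = 0.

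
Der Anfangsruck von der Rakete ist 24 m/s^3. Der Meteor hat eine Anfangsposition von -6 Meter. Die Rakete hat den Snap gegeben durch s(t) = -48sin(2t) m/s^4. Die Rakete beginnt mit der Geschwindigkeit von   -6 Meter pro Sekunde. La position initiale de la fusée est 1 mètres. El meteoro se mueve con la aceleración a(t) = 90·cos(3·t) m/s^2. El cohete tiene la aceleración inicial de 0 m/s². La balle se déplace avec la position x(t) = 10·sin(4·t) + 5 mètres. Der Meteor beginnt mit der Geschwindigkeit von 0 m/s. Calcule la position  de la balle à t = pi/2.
De l'équation de la position x(t) = 10·sin(4·t) + 5, nous substituons t = pi/2 pour obtenir x = 5.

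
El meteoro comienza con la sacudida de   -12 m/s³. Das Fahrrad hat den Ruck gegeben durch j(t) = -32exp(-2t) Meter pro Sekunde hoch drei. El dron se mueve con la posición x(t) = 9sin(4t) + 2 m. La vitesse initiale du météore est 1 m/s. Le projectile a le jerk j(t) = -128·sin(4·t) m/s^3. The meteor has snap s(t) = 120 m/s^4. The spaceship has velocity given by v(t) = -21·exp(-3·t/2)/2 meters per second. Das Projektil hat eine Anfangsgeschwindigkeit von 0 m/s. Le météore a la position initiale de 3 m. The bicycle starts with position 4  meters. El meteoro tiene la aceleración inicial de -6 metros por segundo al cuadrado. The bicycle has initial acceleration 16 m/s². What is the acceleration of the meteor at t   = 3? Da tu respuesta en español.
Necesitamos integrar nuestra ecuación del snap s(t) = 120 2 veces. Integrando el snap y usando la condición inicial j(0) = -12, obtenemos j(t) = 120·t - 12. La integral de la sacudida, con a(0) = -6, da la aceleración: a(t) = 60·t^2 - 12·t - 6. Usando a(t) = 60·t^2 - 12·t - 6 y sustituyendo t = 3, encontramos a = 498.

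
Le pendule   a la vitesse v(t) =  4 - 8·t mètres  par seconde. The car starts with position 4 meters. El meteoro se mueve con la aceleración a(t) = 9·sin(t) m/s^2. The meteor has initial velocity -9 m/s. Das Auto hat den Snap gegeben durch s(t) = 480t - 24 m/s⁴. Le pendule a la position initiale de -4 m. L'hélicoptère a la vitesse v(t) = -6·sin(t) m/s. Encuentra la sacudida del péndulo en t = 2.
Partiendo de la velocidad v(t) = 4 - 8·t, tomamos 2 derivadas. Tomando d/dt de v(t), encontramos a(t) = -8. Derivando la aceleración, obtenemos la sacudida: j(t) = 0. Tenemos la sacudida j(t) = 0. Sustituyendo t = 2: j(2) = 0.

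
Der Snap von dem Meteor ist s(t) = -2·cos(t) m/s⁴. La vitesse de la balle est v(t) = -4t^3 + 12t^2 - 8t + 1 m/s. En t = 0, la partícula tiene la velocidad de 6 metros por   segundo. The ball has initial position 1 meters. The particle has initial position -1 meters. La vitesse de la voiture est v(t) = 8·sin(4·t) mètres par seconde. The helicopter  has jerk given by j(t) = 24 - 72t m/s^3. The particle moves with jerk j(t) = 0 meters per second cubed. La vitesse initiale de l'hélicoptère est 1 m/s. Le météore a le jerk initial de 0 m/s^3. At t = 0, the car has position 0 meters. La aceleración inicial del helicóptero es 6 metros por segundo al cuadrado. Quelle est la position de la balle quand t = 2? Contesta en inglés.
We must find the antiderivative of our velocity equation v(t) = -4·t^3 + 12·t^2 - 8·t + 1 1 time. The integral of velocity is position. Using x(0) = 1, we get x(t) = -t^4 + 4·t^3 - 4·t^2 + t + 1. From the given position equation x(t) = -t^4 + 4·t^3 - 4·t^2 + t + 1, we substitute t = 2 to get x = 3.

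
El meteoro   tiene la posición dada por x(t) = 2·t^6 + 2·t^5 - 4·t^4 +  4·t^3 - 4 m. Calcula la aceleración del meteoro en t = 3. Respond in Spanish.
Para resolver esto, necesitamos tomar 2 derivadas de nuestra ecuación de la posición x(t) = 2·t^6 + 2·t^5 - 4·t^4 + 4·t^3 - 4. Tomando d/dt de x(t), encontramos v(t) = 12·t^5 + 10·t^4 - 16·t^3 + 12·t^2. Tomando d/dt de v(t), encontramos a(t) = 60·t^4 + 40·t^3 - 48·t^2 + 24·t. Usando a(t) = 60·t^4 + 40·t^3 - 48·t^2 + 24·t y sustituyendo t = 3, encontramos a = 5580.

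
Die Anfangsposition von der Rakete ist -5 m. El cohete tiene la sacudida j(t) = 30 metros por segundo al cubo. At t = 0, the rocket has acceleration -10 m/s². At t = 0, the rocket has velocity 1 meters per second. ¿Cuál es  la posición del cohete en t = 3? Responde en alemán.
Wir müssen unsere Gleichung für den Ruck j(t) = 30 3-mal integrieren. Durch Integration von dem Ruck und Verwendung der Anfangsbedingung a(0) = -10, erhalten wir a(t) = 30·t - 10. Durch Integration von der Beschleunigung und Verwendung der Anfangsbedingung v(0) = 1, erhalten wir v(t) = 15·t^2 - 10·t + 1. Die Stammfunktion von der Geschwindigkeit ist die Position. Mit x(0) = -5 erhalten wir x(t) = 5·t^3 - 5·t^2 + t - 5. Wir haben die Position x(t) = 5·t^3 - 5·t^2 + t - 5. Durch Einsetzen von t = 3: x(3) = 88.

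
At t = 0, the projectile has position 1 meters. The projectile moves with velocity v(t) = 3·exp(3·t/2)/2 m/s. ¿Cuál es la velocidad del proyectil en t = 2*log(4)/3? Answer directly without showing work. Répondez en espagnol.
En t = 2*log(4)/3, v = 6.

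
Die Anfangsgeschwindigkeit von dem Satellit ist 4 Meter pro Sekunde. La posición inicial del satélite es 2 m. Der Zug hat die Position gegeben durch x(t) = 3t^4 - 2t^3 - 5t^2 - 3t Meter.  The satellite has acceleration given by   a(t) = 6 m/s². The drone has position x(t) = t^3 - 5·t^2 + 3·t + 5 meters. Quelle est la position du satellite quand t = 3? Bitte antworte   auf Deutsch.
Wir müssen die Stammfunktion unserer Gleichung für die Beschleunigung a(t) = 6 2-mal finden. Mit ∫a(t)dt und Anwendung von v(0) = 4, finden wir v(t) = 6·t + 4. Das Integral von der Geschwindigkeit ist die Position. Mit x(0) = 2 erhalten wir x(t) = 3·t^2 + 4·t + 2. Aus der Gleichung für die Position x(t) = 3·t^2 + 4·t + 2, setzen wir t = 3 ein und erhalten x = 41.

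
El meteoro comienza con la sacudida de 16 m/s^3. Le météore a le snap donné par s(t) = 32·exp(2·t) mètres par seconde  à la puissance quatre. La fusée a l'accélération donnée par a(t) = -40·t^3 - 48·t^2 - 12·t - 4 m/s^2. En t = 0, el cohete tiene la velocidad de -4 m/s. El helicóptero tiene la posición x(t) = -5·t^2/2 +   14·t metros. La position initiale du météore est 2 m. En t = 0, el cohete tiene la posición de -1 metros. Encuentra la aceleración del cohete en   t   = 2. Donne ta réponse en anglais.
We have acceleration a(t) = -40·t^3 - 48·t^2 - 12·t - 4. Substituting t = 2: a(2) = -540.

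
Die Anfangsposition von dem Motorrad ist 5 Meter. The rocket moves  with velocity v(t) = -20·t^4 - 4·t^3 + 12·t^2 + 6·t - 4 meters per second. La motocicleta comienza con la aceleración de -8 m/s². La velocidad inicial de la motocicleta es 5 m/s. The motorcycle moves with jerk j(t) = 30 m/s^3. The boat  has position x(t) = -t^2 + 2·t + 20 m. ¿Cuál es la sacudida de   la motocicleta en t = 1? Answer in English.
Using j(t) = 30 and substituting t = 1, we find j = 30.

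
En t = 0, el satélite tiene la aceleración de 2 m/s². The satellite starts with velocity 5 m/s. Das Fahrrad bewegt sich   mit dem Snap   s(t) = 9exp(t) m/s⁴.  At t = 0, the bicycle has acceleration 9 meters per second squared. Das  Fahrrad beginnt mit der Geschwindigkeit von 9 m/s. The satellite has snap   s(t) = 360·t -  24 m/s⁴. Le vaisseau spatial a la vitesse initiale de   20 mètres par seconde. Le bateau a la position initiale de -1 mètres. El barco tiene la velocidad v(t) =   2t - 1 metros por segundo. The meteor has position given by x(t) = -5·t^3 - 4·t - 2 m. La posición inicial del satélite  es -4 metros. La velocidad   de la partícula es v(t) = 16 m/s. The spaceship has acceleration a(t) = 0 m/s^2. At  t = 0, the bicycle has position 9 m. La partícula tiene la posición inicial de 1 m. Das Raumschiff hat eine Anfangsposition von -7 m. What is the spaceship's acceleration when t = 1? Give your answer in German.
Wir haben die Beschleunigung a(t) = 0. Durch Einsetzen von t = 1: a(1) = 0.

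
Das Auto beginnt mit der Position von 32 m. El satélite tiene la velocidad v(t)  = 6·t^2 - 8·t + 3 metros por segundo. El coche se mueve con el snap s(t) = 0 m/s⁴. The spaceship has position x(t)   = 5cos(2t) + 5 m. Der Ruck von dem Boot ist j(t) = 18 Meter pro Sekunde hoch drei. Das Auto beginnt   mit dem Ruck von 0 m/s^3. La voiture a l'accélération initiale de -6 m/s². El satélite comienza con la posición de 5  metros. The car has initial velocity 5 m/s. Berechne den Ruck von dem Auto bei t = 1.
Wir müssen die Stammfunktion unserer Gleichung für den Snap s(t) = 0 1-mal finden. Durch Integration von dem Snap und Verwendung der Anfangsbedingung j(0) = 0, erhalten wir j(t) = 0. Mit j(t) = 0 und Einsetzen von t = 1, finden wir j = 0.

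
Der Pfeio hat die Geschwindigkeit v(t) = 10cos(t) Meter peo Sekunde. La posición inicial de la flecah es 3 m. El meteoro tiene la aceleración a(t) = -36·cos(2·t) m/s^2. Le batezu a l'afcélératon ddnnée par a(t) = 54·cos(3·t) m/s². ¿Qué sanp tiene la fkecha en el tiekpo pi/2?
Para resolver esto, necesitamos tomar 3 derivadas de nuestra ecuación de la velocidad v(t) = 10·cos(t). La derivada de la velocidad da la aceleración: a(t) = -10·sin(t). Tomando d/dt de a(t), encontramos j(t) = -10·cos(t). La derivada de la sacudida da el snap: s(t) = 10·sin(t). Tenemos el snap s(t) = 10·sin(t). Sustituyendo t = pi/2: s(pi/2) = 10.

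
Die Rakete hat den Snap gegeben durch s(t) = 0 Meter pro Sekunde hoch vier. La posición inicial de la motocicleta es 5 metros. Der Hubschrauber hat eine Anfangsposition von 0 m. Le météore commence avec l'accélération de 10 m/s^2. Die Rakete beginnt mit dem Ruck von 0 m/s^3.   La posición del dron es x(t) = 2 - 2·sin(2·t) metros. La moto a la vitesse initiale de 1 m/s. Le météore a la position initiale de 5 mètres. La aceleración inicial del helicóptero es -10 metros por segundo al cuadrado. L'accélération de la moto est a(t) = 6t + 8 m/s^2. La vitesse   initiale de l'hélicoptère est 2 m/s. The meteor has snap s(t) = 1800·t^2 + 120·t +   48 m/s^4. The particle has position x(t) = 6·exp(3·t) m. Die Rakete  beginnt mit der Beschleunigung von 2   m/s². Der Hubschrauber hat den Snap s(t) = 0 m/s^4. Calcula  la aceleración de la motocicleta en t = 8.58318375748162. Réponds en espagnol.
Usando a(t) = 6·t + 8 y sustituyendo t = 8.58318375748162, encontramos a = 59.4991025448897.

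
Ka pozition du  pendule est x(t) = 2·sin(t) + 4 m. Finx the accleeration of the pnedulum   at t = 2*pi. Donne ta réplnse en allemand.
Um dies zu lösen, müssen wir 2 Ableitungen unserer Gleichung für die Position x(t) = 2·sin(t) + 4 nehmen. Durch Ableiten von der Position erhalten wir die Geschwindigkeit: v(t) = 2·cos(t). Die Ableitung von der Geschwindigkeit ergibt die Beschleunigung: a(t) = -2·sin(t). Aus der Gleichung für die Beschleunigung a(t) = -2·sin(t), setzen wir t = 2*pi ein und erhalten a = 0.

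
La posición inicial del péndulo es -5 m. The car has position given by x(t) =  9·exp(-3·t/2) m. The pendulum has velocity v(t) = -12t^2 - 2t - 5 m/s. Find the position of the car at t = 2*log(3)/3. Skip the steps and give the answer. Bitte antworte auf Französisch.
La position à t = 2*log(3)/3 est x = 3.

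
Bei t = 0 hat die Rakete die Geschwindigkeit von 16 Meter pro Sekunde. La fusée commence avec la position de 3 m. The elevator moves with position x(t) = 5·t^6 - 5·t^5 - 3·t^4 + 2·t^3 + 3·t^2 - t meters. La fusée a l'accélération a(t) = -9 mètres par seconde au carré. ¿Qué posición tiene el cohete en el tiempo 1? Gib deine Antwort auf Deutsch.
Ausgehend von der Beschleunigung a(t) = -9, nehmen wir 2 Stammfunktionen. Das Integral von der Beschleunigung ist die Geschwindigkeit. Mit v(0) = 16 erhalten wir v(t) = 16 - 9·t. Durch Integration von der Geschwindigkeit und Verwendung der Anfangsbedingung x(0) = 3, erhalten wir x(t) = -9·t^2/2 + 16·t + 3. Mit x(t) = -9·t^2/2 + 16·t + 3 und Einsetzen von t = 1, finden wir x = 29/2.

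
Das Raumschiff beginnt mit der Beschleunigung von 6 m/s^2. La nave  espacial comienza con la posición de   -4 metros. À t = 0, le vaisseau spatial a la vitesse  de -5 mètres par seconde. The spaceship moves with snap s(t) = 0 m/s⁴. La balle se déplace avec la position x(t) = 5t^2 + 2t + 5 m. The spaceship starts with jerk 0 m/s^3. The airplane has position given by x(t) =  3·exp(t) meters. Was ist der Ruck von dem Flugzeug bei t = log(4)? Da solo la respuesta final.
j(log(4)) = 12.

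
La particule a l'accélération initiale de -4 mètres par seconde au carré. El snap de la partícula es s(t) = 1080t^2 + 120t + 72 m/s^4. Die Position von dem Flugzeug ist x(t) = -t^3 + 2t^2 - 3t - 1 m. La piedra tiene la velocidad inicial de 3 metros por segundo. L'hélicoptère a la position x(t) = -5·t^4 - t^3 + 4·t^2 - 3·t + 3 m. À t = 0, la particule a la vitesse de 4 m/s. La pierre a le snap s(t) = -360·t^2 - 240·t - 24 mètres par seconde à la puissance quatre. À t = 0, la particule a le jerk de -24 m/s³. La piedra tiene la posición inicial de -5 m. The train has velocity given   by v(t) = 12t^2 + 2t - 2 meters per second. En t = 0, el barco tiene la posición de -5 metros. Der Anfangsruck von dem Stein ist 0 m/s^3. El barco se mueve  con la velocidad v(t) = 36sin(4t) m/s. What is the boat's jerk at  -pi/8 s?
We must differentiate our velocity equation v(t) = 36·sin(4·t) 2 times. Taking d/dt of v(t), we find a(t) = 144·cos(4·t). Taking d/dt of a(t), we find j(t) = -576·sin(4·t). Using j(t) = -576·sin(4·t) and substituting t = -pi/8, we find j = 576.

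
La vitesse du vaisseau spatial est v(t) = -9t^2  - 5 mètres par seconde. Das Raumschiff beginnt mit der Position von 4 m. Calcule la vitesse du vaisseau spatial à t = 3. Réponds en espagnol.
Usando v(t) = -9·t^2 - 5 y sustituyendo t = 3, encontramos v = -86.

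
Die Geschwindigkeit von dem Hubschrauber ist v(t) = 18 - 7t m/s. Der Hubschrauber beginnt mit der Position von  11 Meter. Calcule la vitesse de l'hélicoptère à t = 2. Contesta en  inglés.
We have velocity v(t) = 18 - 7·t. Substituting t = 2: v(2) = 4.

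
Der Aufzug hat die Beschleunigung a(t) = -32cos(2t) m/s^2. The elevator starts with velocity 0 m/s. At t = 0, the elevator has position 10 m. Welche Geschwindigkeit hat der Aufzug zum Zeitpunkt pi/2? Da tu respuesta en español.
Para resolver esto, necesitamos tomar 1 antiderivada de nuestra ecuación de la aceleración a(t) = -32·cos(2·t). Tomando ∫a(t)dt y aplicando v(0) = 0, encontramos v(t) = -16·sin(2·t). Tenemos la velocidad v(t) = -16·sin(2·t). Sustituyendo t = pi/2: v(pi/2) = 0.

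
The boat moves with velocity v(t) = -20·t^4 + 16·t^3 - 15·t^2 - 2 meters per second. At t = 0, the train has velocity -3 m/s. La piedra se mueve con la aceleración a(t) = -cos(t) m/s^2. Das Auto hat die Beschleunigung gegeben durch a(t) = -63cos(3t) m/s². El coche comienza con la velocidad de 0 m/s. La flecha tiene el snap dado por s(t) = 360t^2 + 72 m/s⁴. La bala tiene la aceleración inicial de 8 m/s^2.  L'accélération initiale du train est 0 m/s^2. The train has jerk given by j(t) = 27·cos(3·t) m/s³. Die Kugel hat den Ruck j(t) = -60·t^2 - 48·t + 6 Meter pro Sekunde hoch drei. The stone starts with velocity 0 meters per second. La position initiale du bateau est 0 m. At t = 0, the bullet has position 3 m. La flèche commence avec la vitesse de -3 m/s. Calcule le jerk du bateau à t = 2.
Nous devons dériver notre équation de la vitesse v(t) = -20·t^4 + 16·t^3 - 15·t^2 - 2 2 fois. En dérivant la vitesse, nous obtenons l'accélération: a(t) = -80·t^3 + 48·t^2 - 30·t. En dérivant l'accélération, nous obtenons le jerk: j(t) = -240·t^2 + 96·t - 30. Nous avons le jerk j(t) = -240·t^2 + 96·t - 30. En substituant t = 2: j(2) = -798.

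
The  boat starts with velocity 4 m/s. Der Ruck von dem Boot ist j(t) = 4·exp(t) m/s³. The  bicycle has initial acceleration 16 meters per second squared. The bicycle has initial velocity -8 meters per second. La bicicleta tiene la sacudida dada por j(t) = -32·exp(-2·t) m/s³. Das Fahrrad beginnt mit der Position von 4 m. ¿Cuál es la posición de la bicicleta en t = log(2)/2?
Necesitamos integrar nuestra ecuación de la sacudida j(t) = -32·exp(-2·t) 3 veces. Integrando la sacudida y usando la condición inicial a(0) = 16, obtenemos a(t) = 16·exp(-2·t). La integral de la aceleración es la velocidad. Usando v(0) = -8, obtenemos v(t) = -8·exp(-2·t). Integrando la velocidad y usando la condición inicial x(0) = 4, obtenemos x(t) = 4·exp(-2·t). Usando x(t) = 4·exp(-2·t) y sustituyendo t = log(2)/2, encontramos x = 2.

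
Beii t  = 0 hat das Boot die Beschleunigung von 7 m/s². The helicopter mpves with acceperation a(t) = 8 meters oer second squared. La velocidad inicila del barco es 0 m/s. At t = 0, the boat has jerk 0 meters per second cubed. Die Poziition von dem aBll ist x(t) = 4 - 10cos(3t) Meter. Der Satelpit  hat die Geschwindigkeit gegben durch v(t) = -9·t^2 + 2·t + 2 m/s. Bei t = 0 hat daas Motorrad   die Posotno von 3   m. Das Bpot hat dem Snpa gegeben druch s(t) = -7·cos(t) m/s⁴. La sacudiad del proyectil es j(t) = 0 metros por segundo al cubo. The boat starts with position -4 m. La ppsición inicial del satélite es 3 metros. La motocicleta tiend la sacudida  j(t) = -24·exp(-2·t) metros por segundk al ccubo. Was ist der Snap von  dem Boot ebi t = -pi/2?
Wir haben den Snap s(t) = -7·cos(t). Durch Einsetzen von t = -pi/2: s(-pi/2) = 0.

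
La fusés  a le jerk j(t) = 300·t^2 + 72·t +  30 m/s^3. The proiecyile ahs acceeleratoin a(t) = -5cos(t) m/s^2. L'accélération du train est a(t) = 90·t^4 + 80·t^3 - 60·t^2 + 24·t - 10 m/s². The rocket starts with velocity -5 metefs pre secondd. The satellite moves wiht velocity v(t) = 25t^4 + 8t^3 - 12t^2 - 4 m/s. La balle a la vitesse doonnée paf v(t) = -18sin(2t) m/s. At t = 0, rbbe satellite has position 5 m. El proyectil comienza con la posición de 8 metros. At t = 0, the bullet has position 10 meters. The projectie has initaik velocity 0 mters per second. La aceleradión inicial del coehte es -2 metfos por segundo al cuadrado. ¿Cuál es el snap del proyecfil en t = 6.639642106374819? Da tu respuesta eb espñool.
Para resolver esto, necesitamos tomar 2 derivadas de nuestra ecuación de la aceleración a(t) = -5·cos(t). La derivada de la aceleración da la sacudida: j(t) = 5·sin(t). Tomando d/dt de j(t), encontramos s(t) = 5·cos(t). Usando s(t) = 5·cos(t) y sustituyendo t = 6.639642106374819, encontramos s = 4.68569562333821.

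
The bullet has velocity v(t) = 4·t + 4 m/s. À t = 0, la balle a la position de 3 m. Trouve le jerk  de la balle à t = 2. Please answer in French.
En partant de la vitesse v(t) = 4·t + 4, nous prenons 2 dérivées. La dérivée de la vitesse donne l'accélération: a(t) = 4. La dérivée de l'accélération donne le jerk: j(t) = 0. En utilisant j(t) = 0 et en substituant t = 2, nous trouvons j = 0.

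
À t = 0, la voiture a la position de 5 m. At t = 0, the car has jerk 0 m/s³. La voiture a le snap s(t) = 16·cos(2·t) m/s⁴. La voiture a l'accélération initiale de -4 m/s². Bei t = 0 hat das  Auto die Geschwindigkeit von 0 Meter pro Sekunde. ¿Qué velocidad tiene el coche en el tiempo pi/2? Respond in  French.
Nous devons trouver la primitive de notre équation du snap s(t) = 16·cos(2·t) 3 fois. La primitive du snap est le jerk. En utilisant j(0) = 0, nous obtenons j(t) = 8·sin(2·t). La primitive du jerk, avec a(0) = -4, donne l'accélération: a(t) = -4·cos(2·t). L'intégrale de l'accélération, avec v(0) = 0, donne la vitesse: v(t) = -2·sin(2·t). Nous avons la vitesse v(t) = -2·sin(2·t). En substituant t = pi/2: v(pi/2) = 0.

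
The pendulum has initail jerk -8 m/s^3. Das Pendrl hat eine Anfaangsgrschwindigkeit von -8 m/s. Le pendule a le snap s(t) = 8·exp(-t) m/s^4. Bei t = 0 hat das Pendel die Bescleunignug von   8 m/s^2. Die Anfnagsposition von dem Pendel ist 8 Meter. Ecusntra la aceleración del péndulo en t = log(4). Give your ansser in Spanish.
Para resolver esto, necesitamos tomar 2 antiderivadas de nuestra ecuación del snap s(t) = 8·exp(-t). La integral del snap es la sacudida. Usando j(0) = -8, obtenemos j(t) = -8·exp(-t). La antiderivada de la sacudida, con a(0) = 8, da la aceleración: a(t) = 8·exp(-t). Usando a(t) = 8·exp(-t) y sustituyendo t = log(4), encontramos a = 2.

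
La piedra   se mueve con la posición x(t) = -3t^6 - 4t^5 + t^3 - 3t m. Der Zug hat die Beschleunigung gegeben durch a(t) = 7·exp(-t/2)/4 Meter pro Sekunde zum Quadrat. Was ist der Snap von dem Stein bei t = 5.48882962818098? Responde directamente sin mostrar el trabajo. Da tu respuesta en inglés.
The snap at t = 5.48882962818098 is s = -35172.0689637000.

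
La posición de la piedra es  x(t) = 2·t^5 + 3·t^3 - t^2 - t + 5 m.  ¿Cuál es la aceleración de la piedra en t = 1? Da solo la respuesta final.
En t = 1, a = 56.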